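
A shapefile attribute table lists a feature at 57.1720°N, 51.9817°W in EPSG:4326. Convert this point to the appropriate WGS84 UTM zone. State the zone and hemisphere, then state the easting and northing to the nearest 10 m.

Zone 22N: E 440640 m, N 6336960 m

Longitude -51.9817° lies in the 6° band [-54°, -48°), giving zone 22; latitude is north of the equator, so 22N.
Zone 22 central meridian λ₀ = 6×22 − 183 = -51°; Δλ = -0.9817°.
Transverse Mercator on WGS84 with k₀ = 0.9996 gives E = 440640.403 m, N = 6336959.758 m.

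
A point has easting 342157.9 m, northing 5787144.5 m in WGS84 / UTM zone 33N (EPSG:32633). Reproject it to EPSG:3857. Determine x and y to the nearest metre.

Unproject from UTM 33N (λ₀ = 15°) → φ = 52.21209989°, λ = 12.68969945°.
Web Mercator (R = 6378137 m): x = 1412610.881 m, y = 6838567.065 m.

x 1412611 m, y 6838567 m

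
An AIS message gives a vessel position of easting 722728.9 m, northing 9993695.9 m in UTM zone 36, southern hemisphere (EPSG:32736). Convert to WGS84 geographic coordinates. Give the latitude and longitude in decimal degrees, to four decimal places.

Zone 36S: λ₀ = 33°, k₀ = 0.9996, false easting 500000 m, false northing 10000000 m.
Meridian distance M = (N − FN)/k₀ = -6306.6 m.
Inverse transverse Mercator on WGS84 gives φ = -0.05700015°, λ = 35.00119962°.

lat -0.0570°, lon 35.0012°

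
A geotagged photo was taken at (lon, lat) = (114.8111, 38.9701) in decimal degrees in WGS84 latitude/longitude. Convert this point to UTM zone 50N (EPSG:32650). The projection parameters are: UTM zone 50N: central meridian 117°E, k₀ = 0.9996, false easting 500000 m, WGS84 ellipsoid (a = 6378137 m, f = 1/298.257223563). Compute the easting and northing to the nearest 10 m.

E 310370 m, N 4315740 m

Zone 50 central meridian λ₀ = 6×50 − 183 = 117°; Δλ = -2.1889°.
Transverse Mercator on WGS84 with k₀ = 0.9996 gives E = 310369.821 m, N = 4315737.272 m.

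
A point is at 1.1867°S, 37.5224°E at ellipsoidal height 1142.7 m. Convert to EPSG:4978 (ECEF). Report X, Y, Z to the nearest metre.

WGS84: a = 6378137 m, e² = 0.006694380; N(φ) = a/√(1−e²sin²φ) = 6378146.157 m.
X = (N+h)·cosφ·cosλ = 5058426.307 m; Y = (N+h)·cosφ·sinλ = 3884609.974 m; Z = (N(1−e²)+h)·sinφ = -131232.966 m.

X 5058426 m, Y 3884610 m, Z -131233 m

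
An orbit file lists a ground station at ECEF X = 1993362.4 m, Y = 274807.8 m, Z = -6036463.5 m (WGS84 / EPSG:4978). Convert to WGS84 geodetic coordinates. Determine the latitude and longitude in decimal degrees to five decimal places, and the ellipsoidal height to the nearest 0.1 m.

λ = atan2(Y, X) = 7.84939993°; p = √(X²+Y²) = 2012215.9 m.
Bowring's method on WGS84 (a = 6378137 m, b = 6356752.314 m) gives φ = -71.67959967°, h = 4129.419 m.

lat -71.67960°, lon 7.84940°, h 4129.4 m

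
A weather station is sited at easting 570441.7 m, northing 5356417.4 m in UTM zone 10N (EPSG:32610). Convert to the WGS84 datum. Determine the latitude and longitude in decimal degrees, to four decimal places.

Zone 10N: λ₀ = -123°, k₀ = 0.9996, false easting 500000 m.
Meridian distance M = (N − FN)/k₀ = 5358560.8 m.
Inverse transverse Mercator on WGS84 gives φ = 48.35700024°, λ = -122.04910032°.

lat 48.3570°, lon -122.0491°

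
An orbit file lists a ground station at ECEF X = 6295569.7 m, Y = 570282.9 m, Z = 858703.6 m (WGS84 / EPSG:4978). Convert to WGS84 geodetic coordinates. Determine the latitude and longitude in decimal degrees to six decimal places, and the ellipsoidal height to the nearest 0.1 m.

lat 7.787300°, lon 5.176000°, h 1656.1 m

λ = atan2(Y, X) = 5.17599997°; p = √(X²+Y²) = 6321346.4 m.
Bowring's method on WGS84 (a = 6378137 m, b = 6356752.314 m) gives φ = 7.78729991°, h = 1656.141 m.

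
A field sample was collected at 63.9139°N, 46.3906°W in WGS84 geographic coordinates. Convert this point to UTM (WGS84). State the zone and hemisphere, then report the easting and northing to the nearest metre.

Longitude -46.3906° lies in the 6° band [-48°, -42°), giving zone 23; latitude is north of the equator, so 23N.
Zone 23 central meridian λ₀ = 6×23 − 183 = -45°; Δλ = -1.3906°.
Transverse Mercator on WGS84 with k₀ = 0.9996 gives E = 431777.629 m, N = 7088163.473 m.

Zone 23N: E 431778 m, N 7088163 m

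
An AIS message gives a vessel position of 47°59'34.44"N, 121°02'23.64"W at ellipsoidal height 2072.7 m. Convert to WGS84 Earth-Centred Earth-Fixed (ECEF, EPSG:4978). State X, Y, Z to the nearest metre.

WGS84: a = 6378137 m, e² = 0.006694380; N(φ) = a/√(1−e²sin²φ) = 6389957.346 m.
X = (N+h)·cosφ·cosλ = -2205726.922 m; Y = (N+h)·cosφ·sinλ = -3665162.166 m; Z = (N(1−e²)+h)·sinφ = 4717888.192 m.

X -2205727 m, Y -3665162 m, Z 4717888 m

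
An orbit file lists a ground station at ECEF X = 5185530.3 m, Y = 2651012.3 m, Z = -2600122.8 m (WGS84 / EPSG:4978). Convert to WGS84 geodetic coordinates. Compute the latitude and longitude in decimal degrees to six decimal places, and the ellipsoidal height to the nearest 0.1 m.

lat -24.202300°, lon 27.077600°, h 3380.7 m

λ = atan2(Y, X) = 27.07760043°; p = √(X²+Y²) = 5823881.1 m.
Bowring's method on WGS84 (a = 6378137 m, b = 6356752.314 m) gives φ = -24.20230030°, h = 3380.711 m.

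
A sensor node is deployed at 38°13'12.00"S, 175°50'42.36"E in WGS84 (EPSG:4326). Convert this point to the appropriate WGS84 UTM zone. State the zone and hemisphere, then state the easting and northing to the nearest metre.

Zone 60S: E 398905 m, N 5769145 m

Longitude 175.8451° lies in the 6° band [174°, 180°), giving zone 60; latitude is south of the equator, so 60S.
Zone 60 central meridian λ₀ = 6×60 − 183 = 177°; Δλ = -1.1549°.
Transverse Mercator on WGS84 with k₀ = 0.9996 gives E = 398904.909 m, N = 5769144.655 m.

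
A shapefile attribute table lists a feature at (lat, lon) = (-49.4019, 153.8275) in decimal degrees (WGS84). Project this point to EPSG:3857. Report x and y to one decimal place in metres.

x 17123999.0 m, y -6343332.6 m

Web Mercator is spherical with R = a = 6378137 m.
x = R·λ = 6378137 × 2.684796355 = 17123998.970 m.
y = R·ln tan(π/4 + φ/2) = 6378137 × -0.994543172 = -6343332.606 m.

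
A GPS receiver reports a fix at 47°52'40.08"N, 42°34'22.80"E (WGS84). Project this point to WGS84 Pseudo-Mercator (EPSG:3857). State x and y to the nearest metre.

Web Mercator is spherical with R = a = 6378137 m.
x = R·λ = 6378137 × 0.743039022 = 4739204.682 m.
y = R·ln tan(π/4 + φ/2) = 6378137 × 0.954283223 = 6086549.133 m.

x 4739205 m, y 6086549 m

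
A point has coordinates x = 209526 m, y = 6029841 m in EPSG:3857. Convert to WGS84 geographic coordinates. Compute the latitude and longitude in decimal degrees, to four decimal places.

R = 6378137 m. λ = x/R = 1.88220408°.
φ = 2·arctan(exp(y/R)) − 90° = 2·arctan(2.57382) − 90° = 47.53499926°.

lat 47.5350°, lon 1.8822°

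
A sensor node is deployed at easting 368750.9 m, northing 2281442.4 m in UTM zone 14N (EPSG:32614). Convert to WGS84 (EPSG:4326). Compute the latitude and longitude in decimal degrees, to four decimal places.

Zone 14N: λ₀ = -99°, k₀ = 0.9996, false easting 500000 m.
Meridian distance M = (N − FN)/k₀ = 2282355.3 m.
Inverse transverse Mercator on WGS84 gives φ = 20.62760039°, λ = -100.25969998°.

lat 20.6276°, lon -100.2597°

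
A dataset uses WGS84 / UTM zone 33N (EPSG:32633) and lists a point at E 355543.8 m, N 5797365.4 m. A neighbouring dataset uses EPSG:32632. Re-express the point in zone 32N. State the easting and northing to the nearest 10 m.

E 764560 m, N 5802350 m

UTM 33N → geographic: φ = 52.30760042°, λ = 12.88110042°.
UTM 32N (λ₀ = 9°) forward: E = 764558.586 m, N = 5802346.417 m.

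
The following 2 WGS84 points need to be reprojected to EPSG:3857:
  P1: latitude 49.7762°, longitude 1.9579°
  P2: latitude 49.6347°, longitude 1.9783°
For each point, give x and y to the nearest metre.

P1: x 217952 m, y 6407607 m; P2: x 220223 m, y 6383251 m

Web Mercator: x = R·λ, y = R·ln tan(π/4+φ/2), R = 6378137 m.
P1 (49.7762°, 1.9579°) → (217952.431, 6407607.457) m.
P2 (49.6347°, 1.9783°) → (220223.349, 6383251.027) m.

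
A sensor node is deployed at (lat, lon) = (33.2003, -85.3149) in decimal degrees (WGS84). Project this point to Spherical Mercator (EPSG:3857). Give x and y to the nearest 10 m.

Web Mercator is spherical with R = a = 6378137 m.
x = R·λ = 6378137 × -1.489025906 = -9497211.225 m.
y = R·ln tan(π/4 + φ/2) = 6378137 × 0.614900670 = 3921920.717 m.

x -9497210 m, y 3921920 m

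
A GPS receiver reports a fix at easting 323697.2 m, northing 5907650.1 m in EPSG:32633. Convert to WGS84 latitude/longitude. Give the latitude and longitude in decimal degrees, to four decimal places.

lat 53.2887°, lon 12.3550°

Zone 33N: λ₀ = 15°, k₀ = 0.9996, false easting 500000 m.
Meridian distance M = (N − FN)/k₀ = 5910014.1 m.
Inverse transverse Mercator on WGS84 gives φ = 53.28870015°, λ = 12.35499979°.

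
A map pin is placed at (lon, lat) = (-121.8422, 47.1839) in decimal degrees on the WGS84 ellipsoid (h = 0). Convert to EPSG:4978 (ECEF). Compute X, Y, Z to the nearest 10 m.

WGS84: a = 6378137 m, e² = 0.006694380; N(φ) = a/√(1−e²sin²φ) = 6389655.495 m.
X = (N+h)·cosφ·cosλ = -2291135.620 m; Y = (N+h)·cosφ·sinλ = -3689153.636 m; Z = (N(1−e²)+h)·sinφ = 4655683.985 m.

X -2291140 m, Y -3689150 m, Z 4655680 m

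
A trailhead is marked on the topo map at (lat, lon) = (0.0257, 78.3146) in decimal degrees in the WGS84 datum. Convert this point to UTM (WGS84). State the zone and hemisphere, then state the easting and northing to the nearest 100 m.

Zone 44N: E 201100 m, N 2800 m

Longitude 78.3146° lies in the 6° band [78°, 84°), giving zone 44; latitude is north of the equator, so 44N.
Zone 44 central meridian λ₀ = 6×44 − 183 = 81°; Δλ = -2.6854°.
Transverse Mercator on WGS84 with k₀ = 0.9996 gives E = 201072.043 m, N = 2843.766 m.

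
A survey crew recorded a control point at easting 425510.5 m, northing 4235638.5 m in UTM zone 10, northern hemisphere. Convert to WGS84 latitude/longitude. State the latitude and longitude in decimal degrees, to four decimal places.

lat 38.2657°, lon -123.8515°

Zone 10N: λ₀ = -123°, k₀ = 0.9996, false easting 500000 m.
Meridian distance M = (N − FN)/k₀ = 4237333.4 m.
Inverse transverse Mercator on WGS84 gives φ = 38.26570032°, λ = -123.85149962°.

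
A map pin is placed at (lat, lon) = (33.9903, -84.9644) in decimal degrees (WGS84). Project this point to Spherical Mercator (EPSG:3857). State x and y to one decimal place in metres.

Web Mercator is spherical with R = a = 6378137 m.
x = R·λ = 6378137 × -1.482908527 = -9458193.744 m.
y = R·ln tan(π/4 + φ/2) = 6378137 × 0.631453923 = 4027499.627 m.

x -9458193.7 m, y 4027499.6 m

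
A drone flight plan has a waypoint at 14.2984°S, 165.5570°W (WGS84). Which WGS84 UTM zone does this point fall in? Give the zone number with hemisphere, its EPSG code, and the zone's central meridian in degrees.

UTM zone = ⌊(λ + 180)/6⌋ + 1; -165.5570° ∈ [-168°, -162°) → zone 3.
Hemisphere: S (φ < 0).
Central meridian λ₀ = 6×3 − 183 = -165°.
EPSG code: 32703.

Zone 3S (EPSG:32703), central meridian -165°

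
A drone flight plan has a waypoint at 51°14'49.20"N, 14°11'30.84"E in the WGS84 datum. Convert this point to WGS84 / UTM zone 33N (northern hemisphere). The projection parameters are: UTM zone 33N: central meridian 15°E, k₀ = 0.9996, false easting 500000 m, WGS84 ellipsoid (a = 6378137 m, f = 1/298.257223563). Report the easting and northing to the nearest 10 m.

E 443600 m, N 5677600 m

Zone 33 central meridian λ₀ = 6×33 − 183 = 15°; Δλ = -0.8081°.
Transverse Mercator on WGS84 with k₀ = 0.9996 gives E = 443597.947 m, N = 5677602.998 m.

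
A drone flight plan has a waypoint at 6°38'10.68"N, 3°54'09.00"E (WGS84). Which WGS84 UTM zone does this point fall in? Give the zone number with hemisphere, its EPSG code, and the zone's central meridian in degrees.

Zone 31N (EPSG:32631), central meridian 3°

UTM zone = ⌊(λ + 180)/6⌋ + 1; 3.9025° ∈ [0°, 6°) → zone 31.
Hemisphere: N (φ ≥ 0).
Central meridian λ₀ = 6×31 − 183 = 3°.
EPSG code: 32631.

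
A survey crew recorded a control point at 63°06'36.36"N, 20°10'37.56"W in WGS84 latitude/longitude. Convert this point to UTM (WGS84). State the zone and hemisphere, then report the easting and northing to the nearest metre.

Longitude -20.1771° lies in the 6° band [-24°, -18°), giving zone 27; latitude is north of the equator, so 27N.
Zone 27 central meridian λ₀ = 6×27 − 183 = -21°; Δλ = +0.8229°.
Transverse Mercator on WGS84 with k₀ = 0.9996 gives E = 541524.086 m, N = 6998122.287 m.

Zone 27N: E 541524 m, N 6998122 m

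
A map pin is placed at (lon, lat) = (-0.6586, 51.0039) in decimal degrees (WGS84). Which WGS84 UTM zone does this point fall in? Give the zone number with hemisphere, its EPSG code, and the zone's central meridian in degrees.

Zone 30N (EPSG:32630), central meridian -3°

UTM zone = ⌊(λ + 180)/6⌋ + 1; -0.6586° ∈ [-6°, 0°) → zone 30.
Hemisphere: N (φ ≥ 0).
Central meridian λ₀ = 6×30 − 183 = -3°.
EPSG code: 32630.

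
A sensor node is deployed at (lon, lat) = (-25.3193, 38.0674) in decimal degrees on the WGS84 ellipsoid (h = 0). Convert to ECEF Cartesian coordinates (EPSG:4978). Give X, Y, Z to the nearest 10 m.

WGS84: a = 6378137 m, e² = 0.006694380; N(φ) = a/√(1−e²sin²φ) = 6386268.943 m.
X = (N+h)·cosφ·cosλ = 4544840.256 m; Y = (N+h)·cosφ·sinλ = -2150209.443 m; Z = (N(1−e²)+h)·sinφ = 3911336.528 m.

X 4544840 m, Y -2150210 m, Z 3911340 m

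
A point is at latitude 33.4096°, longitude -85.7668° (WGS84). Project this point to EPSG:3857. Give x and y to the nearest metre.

Web Mercator is spherical with R = a = 6378137 m.
x = R·λ = 6378137 × -1.496913049 = -9547516.503 m.
y = R·ln tan(π/4 + φ/2) = 6378137 × 0.619271516 = 3949798.572 m.

x -9547517 m, y 3949799 m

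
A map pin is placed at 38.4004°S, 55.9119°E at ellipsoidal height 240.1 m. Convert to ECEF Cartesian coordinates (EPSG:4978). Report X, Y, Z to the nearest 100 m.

WGS84: a = 6378137 m, e² = 0.006694380; N(φ) = a/√(1−e²sin²φ) = 6386390.042 m.
X = (N+h)·cosφ·cosλ = 2805211.627 m; Y = (N+h)·cosφ·sinλ = 4145134.459 m; Z = (N(1−e²)+h)·sinφ = -3940519.962 m.

X 2805200 m, Y 4145100 m, Z -3940500 m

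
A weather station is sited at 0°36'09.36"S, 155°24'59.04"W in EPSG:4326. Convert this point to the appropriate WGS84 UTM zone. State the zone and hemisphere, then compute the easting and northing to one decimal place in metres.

Zone 5S: E 231049.7 m, N 9933334.9 m

Longitude -155.4164° lies in the 6° band [-156°, -150°), giving zone 5; latitude is south of the equator, so 5S.
Zone 5 central meridian λ₀ = 6×5 − 183 = -153°; Δλ = -2.4164°.
Transverse Mercator on WGS84 with k₀ = 0.9996 gives E = 231049.691 m, N = 9933334.896 m.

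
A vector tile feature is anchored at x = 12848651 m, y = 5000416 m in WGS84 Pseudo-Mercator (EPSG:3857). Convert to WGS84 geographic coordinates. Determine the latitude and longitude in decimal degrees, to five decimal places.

R = 6378137 m. λ = x/R = 115.42139574°.
φ = 2·arctan(exp(y/R)) − 90° = 2·arctan(2.19020) − 90° = 40.91909833°.

lat 40.91910°, lon 115.42140°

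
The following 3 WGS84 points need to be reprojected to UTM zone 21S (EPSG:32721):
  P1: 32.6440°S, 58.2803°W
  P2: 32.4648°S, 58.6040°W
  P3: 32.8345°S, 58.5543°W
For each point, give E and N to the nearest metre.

UTM zone 21S: λ₀ = -57°, k₀ = 0.9996.
P1 (-32.6440°, -58.2803°) → (379917.50003, 6387454.343) m.
P2 (-32.4648°, -58.6040°) → (349254.499, 6406910.014) m.
P3 (-32.8345°, -58.5543°) → (354525.889, 6365990.109) m.

P1: E 379918 m, N 6387454 m; P2: E 349254 m, N 6406910 m; P3: E 354526 m, N 6365990 m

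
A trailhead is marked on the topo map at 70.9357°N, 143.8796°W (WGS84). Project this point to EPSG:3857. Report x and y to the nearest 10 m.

Web Mercator is spherical with R = a = 6378137 m.
x = R·λ = 6378137 × -2.511172746 = -16016603.808 m.
y = R·ln tan(π/4 + φ/2) = 6378137 × 1.784270580 = 11380322.207 m.

x -16016600 m, y 11380320 m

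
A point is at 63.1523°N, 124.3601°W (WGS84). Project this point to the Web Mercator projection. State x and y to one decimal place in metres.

Web Mercator is spherical with R = a = 6378137 m.
x = R·λ = 6378137 × -2.170493203 = -13843703.007 m.
y = R·ln tan(π/4 + φ/2) = 6378137 × 1.432658628 = 9137693.004 m.

x -13843703.0 m, y 9137693.0 m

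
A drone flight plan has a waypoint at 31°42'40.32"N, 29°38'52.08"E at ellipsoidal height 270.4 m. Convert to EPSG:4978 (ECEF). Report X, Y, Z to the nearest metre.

X 4720152 m, Y 2686631 m, Z 3333374 m

WGS84: a = 6378137 m, e² = 0.006694380; N(φ) = a/√(1−e²sin²φ) = 6384043.778 m.
X = (N+h)·cosφ·cosλ = 4720152.044 m; Y = (N+h)·cosφ·sinλ = 2686630.704 m; Z = (N(1−e²)+h)·sinφ = 3333373.546 m.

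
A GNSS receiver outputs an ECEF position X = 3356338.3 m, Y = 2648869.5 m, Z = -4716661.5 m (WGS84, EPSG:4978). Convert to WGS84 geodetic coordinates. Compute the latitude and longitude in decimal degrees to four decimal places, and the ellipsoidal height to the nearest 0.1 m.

lat -47.9989°, lon 38.2810°, h -178.9 m

λ = atan2(Y, X) = 38.28099950°; p = √(X²+Y²) = 4275689.0 m.
Bowring's method on WGS84 (a = 6378137 m, b = 6356752.314 m) gives φ = -47.99889967°, h = -178.923 m.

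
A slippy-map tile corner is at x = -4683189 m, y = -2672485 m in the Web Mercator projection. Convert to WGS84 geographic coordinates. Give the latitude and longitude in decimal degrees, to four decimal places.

lat -23.3342°, lon -42.0698°

R = 6378137 m. λ = x/R = -42.06980257°.
φ = 2·arctan(exp(y/R)) − 90° = 2·arctan(0.65770) − 90° = -23.33420148°.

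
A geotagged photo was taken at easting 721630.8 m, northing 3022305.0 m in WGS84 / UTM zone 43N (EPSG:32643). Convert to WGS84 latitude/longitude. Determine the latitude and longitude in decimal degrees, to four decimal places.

Zone 43N: λ₀ = 75°, k₀ = 0.9996, false easting 500000 m.
Meridian distance M = (N − FN)/k₀ = 3023514.4 m.
Inverse transverse Mercator on WGS84 gives φ = 27.30590036°, λ = 77.23959956°.

lat 27.3059°, lon 77.2396°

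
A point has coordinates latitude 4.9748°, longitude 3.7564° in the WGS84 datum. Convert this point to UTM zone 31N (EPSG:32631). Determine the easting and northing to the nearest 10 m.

E 583860 m, N 549930 m

Zone 31 central meridian λ₀ = 6×31 − 183 = 3°; Δλ = +0.7564°.
Transverse Mercator on WGS84 with k₀ = 0.9996 gives E = 583855.840 m, N = 549926.730 m.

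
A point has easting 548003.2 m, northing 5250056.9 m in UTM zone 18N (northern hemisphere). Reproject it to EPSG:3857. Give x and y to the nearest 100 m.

x -8278100 m, y 6008000 m

Unproject from UTM 18N (λ₀ = -75°) → φ = 47.40219999°, λ = -74.36380044°.
Web Mercator (R = 6378137 m): x = -8278140.398 m, y = 6007972.234 m.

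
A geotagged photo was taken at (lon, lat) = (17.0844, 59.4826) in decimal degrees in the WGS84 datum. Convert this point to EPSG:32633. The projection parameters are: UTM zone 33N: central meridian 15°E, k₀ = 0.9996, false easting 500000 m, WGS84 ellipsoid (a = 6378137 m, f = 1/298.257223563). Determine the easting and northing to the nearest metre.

E 618061 m, N 6595642 m

Zone 33 central meridian λ₀ = 6×33 − 183 = 15°; Δλ = +2.0844°.
Transverse Mercator on WGS84 with k₀ = 0.9996 gives E = 618060.976 m, N = 6595642.147 m.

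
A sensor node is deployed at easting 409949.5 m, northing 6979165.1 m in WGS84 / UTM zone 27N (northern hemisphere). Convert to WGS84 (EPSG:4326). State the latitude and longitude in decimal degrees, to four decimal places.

lat 62.9312°, lon -22.7738°

Zone 27N: λ₀ = -21°, k₀ = 0.9996, false easting 500000 m.
Meridian distance M = (N − FN)/k₀ = 6981957.9 m.
Inverse transverse Mercator on WGS84 gives φ = 62.93119972°, λ = -22.77380080°.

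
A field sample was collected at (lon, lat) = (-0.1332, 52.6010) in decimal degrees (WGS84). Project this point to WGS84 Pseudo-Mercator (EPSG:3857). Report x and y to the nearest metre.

Web Mercator is spherical with R = a = 6378137 m.
x = R·λ = 6378137 × -0.002324779 = -14827.756 m.
y = R·ln tan(π/4 + φ/2) = 6378137 × 1.083315092 = 6909532.069 m.

x -14828 m, y 6909532 m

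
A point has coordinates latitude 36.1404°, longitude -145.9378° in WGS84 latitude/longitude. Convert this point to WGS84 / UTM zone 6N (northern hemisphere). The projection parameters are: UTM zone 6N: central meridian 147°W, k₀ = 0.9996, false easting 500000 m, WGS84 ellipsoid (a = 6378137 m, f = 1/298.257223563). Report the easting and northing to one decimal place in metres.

E 595565.3 m, N 4000043.5 m

Zone 6 central meridian λ₀ = 6×6 − 183 = -147°; Δλ = +1.0622°.
Transverse Mercator on WGS84 with k₀ = 0.9996 gives E = 595565.263 m, N = 4000043.519 m.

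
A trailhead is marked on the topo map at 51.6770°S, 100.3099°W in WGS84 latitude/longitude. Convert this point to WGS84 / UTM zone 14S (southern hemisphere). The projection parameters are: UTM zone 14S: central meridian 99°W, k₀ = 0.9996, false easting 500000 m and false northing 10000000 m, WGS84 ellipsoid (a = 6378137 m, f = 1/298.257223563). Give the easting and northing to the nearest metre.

E 409431 m, N 4274073 m

Zone 14 central meridian λ₀ = 6×14 − 183 = -99°; Δλ = -1.3099°.
Transverse Mercator on WGS84 with k₀ = 0.9996 gives E = 409430.704 m, N = 4274073.490 m.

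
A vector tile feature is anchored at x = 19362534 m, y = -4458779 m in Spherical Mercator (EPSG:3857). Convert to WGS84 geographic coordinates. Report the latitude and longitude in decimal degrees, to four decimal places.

R = 6378137 m. λ = x/R = 173.93660231°.
φ = 2·arctan(exp(y/R)) − 90° = 2·arctan(0.49705) − 90° = -37.14100262°.

lat -37.1410°, lon 173.9366°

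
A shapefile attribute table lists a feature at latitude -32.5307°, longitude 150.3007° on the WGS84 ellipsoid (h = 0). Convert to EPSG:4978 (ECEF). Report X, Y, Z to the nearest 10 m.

WGS84: a = 6378137 m, e² = 0.006694380; N(φ) = a/√(1−e²sin²φ) = 6384319.562 m.
X = (N+h)·cosφ·cosλ = -4675564.817 m; Y = (N+h)·cosφ·sinλ = 2666819.380 m; Z = (N(1−e²)+h)·sinφ = -3410194.007 m.

X -4675560 m, Y 2666820 m, Z -3410190 m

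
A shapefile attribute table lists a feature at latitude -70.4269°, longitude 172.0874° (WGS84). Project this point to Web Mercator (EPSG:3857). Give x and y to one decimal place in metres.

x 19156681.7 m, y -11209104.7 m

Web Mercator is spherical with R = a = 6378137 m.
x = R·λ = 6378137 × 3.003491731 = 19156681.740 m.
y = R·ln tan(π/4 + φ/2) = 6378137 × -1.757426149 = -11209104.749 m.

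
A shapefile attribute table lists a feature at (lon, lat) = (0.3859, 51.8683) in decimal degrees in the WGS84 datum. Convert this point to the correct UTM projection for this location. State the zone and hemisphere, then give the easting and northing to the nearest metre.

Longitude 0.3859° lies in the 6° band [0°, 6°), giving zone 31; latitude is north of the equator, so 31N.
Zone 31 central meridian λ₀ = 6×31 − 183 = 3°; Δλ = -2.6141°.
Transverse Mercator on WGS84 with k₀ = 0.9996 gives E = 320029.240 m, N = 5749620.720 m.

Zone 31N: E 320029 m, N 5749621 m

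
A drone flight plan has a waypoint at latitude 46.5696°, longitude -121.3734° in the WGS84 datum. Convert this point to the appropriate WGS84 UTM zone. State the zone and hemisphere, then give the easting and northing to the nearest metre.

Longitude -121.3734° lies in the 6° band [-126°, -120°), giving zone 10; latitude is north of the equator, so 10N.
Zone 10 central meridian λ₀ = 6×10 − 183 = -123°; Δλ = +1.6266°.
Transverse Mercator on WGS84 with k₀ = 0.9996 gives E = 624651.842 m, N = 5158622.253 m.

Zone 10N: E 624652 m, N 5158622 m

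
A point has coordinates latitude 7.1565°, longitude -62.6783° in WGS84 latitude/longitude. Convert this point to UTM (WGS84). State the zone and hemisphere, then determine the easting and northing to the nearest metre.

Zone 20N: E 535520 m, N 791062 m

Longitude -62.6783° lies in the 6° band [-66°, -60°), giving zone 20; latitude is north of the equator, so 20N.
Zone 20 central meridian λ₀ = 6×20 − 183 = -63°; Δλ = +0.3217°.
Transverse Mercator on WGS84 with k₀ = 0.9996 gives E = 535520.308 m, N = 791061.879 m.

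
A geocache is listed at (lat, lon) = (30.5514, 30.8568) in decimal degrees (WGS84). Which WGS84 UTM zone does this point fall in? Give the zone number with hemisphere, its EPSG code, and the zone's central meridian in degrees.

Zone 36N (EPSG:32636), central meridian 33°

UTM zone = ⌊(λ + 180)/6⌋ + 1; 30.8568° ∈ [30°, 36°) → zone 36.
Hemisphere: N (φ ≥ 0).
Central meridian λ₀ = 6×36 − 183 = 33°.
EPSG code: 32636.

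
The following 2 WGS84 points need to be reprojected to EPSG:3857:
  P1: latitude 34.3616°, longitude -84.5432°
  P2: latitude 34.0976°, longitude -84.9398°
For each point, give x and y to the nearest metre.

P1: x -9411306 m, y 4077460 m; P2: x -9455455 m, y 4041915 m

Web Mercator: x = R·λ, y = R·ln tan(π/4+φ/2), R = 6378137 m.
P1 (34.3616°, -84.5432°) → (-9411305.974, 4077460.035) m.
P2 (34.0976°, -84.9398°) → (-9455455.284, 4041914.863) m.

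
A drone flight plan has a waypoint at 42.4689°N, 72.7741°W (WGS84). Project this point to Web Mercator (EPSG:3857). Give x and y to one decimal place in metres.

Web Mercator is spherical with R = a = 6378137 m.
x = R·λ = 6378137 × -1.270147655 = -8101175.755 m.
y = R·ln tan(π/4 + φ/2) = 6378137 × 0.820220583 = 5231479.247 m.

x -8101175.8 m, y 5231479.2 m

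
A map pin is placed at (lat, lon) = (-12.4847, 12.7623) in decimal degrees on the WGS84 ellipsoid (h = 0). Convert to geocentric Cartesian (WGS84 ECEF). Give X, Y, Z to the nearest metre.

WGS84: a = 6378137 m, e² = 0.006694380; N(φ) = a/√(1−e²sin²φ) = 6379134.936 m.
X = (N+h)·cosφ·cosλ = 6074421.975 m; Y = (N+h)·cosφ·sinλ = 1375872.227 m; Z = (N(1−e²)+h)·sinφ = -1369802.597 m.

X 6074422 m, Y 1375872 m, Z -1369803 m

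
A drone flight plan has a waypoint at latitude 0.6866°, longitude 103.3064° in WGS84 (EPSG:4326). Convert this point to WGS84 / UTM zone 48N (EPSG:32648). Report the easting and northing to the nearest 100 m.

E 311500 m, N 75900 m

Zone 48 central meridian λ₀ = 6×48 − 183 = 105°; Δλ = -1.6936°.
Transverse Mercator on WGS84 with k₀ = 0.9996 gives E = 311530.539 m, N = 75923.352 m.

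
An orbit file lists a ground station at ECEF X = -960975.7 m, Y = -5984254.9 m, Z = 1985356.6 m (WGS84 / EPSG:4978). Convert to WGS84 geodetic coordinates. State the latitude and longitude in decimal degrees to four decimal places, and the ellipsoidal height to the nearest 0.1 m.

λ = atan2(Y, X) = -99.12290050°; p = √(X²+Y²) = 6060922.5 m.
Bowring's method on WGS84 (a = 6378137 m, b = 6356752.314 m) gives φ = 18.25119973°, h = 1751.649 m.

lat 18.2512°, lon -99.1229°, h 1751.6 m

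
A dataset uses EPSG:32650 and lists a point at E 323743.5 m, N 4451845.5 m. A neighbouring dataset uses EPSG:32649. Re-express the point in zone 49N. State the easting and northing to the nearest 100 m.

E 834500 m, N 4457200 m

UTM 50N → geographic: φ = 40.19850032°, λ = 114.92919941°.
UTM 49N (λ₀ = 111°) forward: E = 834466.264 m, N = 4457197.683 m.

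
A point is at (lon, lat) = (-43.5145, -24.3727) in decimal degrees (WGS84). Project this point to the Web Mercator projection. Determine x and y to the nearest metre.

Web Mercator is spherical with R = a = 6378137 m.
x = R·λ = 6378137 × -0.759471297 = -4844011.982 m.
y = R·ln tan(π/4 + φ/2) = 6378137 × -0.438825544 = -2798889.440 m.

x -4844012 m, y -2798889 m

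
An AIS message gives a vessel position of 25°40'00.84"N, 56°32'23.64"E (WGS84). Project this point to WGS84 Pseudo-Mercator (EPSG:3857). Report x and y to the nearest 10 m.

x 6293990 m, y 2957880 m

Web Mercator is spherical with R = a = 6378137 m.
x = R·λ = 6378137 × 0.986807414 = 6293992.878 m.
y = R·ln tan(π/4 + φ/2) = 6378137 × 0.463753480 = 2957883.231 m.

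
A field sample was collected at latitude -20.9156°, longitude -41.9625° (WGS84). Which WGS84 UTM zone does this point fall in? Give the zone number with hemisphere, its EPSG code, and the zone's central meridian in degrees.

UTM zone = ⌊(λ + 180)/6⌋ + 1; -41.9625° ∈ [-42°, -36°) → zone 24.
Hemisphere: S (φ < 0).
Central meridian λ₀ = 6×24 − 183 = -39°.
EPSG code: 32724.

Zone 24S (EPSG:32724), central meridian -39°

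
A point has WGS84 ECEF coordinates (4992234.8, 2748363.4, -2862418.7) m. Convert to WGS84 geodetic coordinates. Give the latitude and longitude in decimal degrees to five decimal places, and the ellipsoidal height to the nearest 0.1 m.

lat -26.82440°, lon 28.83400°, h 3441.2 m

λ = atan2(Y, X) = 28.83400036°; p = √(X²+Y²) = 5698763.9 m.
Bowring's method on WGS84 (a = 6378137 m, b = 6356752.314 m) gives φ = -26.82439954°, h = 3441.190 m.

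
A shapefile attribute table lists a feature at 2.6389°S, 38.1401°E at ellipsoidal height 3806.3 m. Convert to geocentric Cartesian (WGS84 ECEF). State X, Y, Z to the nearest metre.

WGS84: a = 6378137 m, e² = 0.006694380; N(φ) = a/√(1−e²sin²φ) = 6378182.256 m.
X = (N+h)·cosφ·cosλ = 5014130.094 m; Y = (N+h)·cosφ·sinλ = 3937250.134 m; Z = (N(1−e²)+h)·sinφ = -291868.620 m.

X 5014130 m, Y 3937250 m, Z -291869 m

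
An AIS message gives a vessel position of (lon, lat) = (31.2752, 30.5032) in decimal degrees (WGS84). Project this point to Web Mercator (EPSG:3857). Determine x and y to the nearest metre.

x 3481539 m, y 3568397 m

Web Mercator is spherical with R = a = 6378137 m.
x = R·λ = 6378137 × 0.545855214 = 3481539.338 m.
y = R·ln tan(π/4 + φ/2) = 6378137 × 0.559473227 = 3568396.892 m.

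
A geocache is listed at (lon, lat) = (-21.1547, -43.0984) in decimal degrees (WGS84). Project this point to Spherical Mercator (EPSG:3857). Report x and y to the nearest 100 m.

x -2354900 m, y -5327000 m

Web Mercator is spherical with R = a = 6378137 m.
x = R·λ = 6378137 × -0.369219167 = -2354930.432 m.
y = R·ln tan(π/4 + φ/2) = 6378137 × -0.835190800 = -5326961.344 m.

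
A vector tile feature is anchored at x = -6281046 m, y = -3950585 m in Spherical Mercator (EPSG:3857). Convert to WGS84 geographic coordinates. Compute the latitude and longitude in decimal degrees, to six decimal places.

R = 6378137 m. λ = x/R = -56.42359622°.
φ = 2·arctan(exp(y/R)) − 90° = 2·arctan(0.53827) − 90° = -33.41549702°.

lat -33.415497°, lon -56.423596°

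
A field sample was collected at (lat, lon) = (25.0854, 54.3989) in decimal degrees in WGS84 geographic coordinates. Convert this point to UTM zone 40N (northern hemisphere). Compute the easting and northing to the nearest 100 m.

E 237600 m, N 2776900 m

Zone 40 central meridian λ₀ = 6×40 − 183 = 57°; Δλ = -2.6011°.
Transverse Mercator on WGS84 with k₀ = 0.9996 gives E = 237647.348 m, N = 2776929.962 m.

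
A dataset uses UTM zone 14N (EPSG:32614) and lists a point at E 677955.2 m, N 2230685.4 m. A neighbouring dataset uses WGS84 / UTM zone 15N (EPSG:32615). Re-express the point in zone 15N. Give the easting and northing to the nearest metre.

E 50638 m, N 2235590 m

UTM 14N → geographic: φ = 20.16530039°, λ = -97.29720016°.
UTM 15N (λ₀ = -93°) forward: E = 50638.121 m, N = 2235590.343 m.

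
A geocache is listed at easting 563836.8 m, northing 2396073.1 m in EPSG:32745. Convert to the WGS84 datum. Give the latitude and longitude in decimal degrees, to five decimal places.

lat -68.54040°, lon 88.56370°

Zone 45S: λ₀ = 87°, k₀ = 0.9996, false easting 500000 m, false northing 10000000 m.
Meridian distance M = (N − FN)/k₀ = -7606969.7 m.
Inverse transverse Mercator on WGS84 gives φ = -68.54040045°, λ = 88.56369895°.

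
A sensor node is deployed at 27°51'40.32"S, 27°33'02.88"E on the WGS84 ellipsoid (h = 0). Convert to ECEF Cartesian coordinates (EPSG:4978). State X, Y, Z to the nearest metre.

X 5003023 m, Y 2610049 m, Z -2962915 m

WGS84: a = 6378137 m, e² = 0.006694380; N(φ) = a/√(1−e²sin²φ) = 6382804.672 m.
X = (N+h)·cosφ·cosλ = 5003023.129 m; Y = (N+h)·cosφ·sinλ = 2610049.478 m; Z = (N(1−e²)+h)·sinφ = -2962915.411 m.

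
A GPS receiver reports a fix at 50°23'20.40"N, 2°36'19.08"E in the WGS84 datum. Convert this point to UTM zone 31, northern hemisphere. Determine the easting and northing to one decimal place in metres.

Zone 31 central meridian λ₀ = 6×31 − 183 = 3°; Δλ = -0.3947°.
Transverse Mercator on WGS84 with k₀ = 0.9996 gives E = 471941.943 m, N = 5581957.412 m.

E 471941.9 m, N 5581957.4 m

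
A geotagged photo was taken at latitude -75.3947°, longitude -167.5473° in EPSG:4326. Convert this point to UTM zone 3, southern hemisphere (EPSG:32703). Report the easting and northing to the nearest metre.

Zone 3 central meridian λ₀ = 6×3 − 183 = -165°; Δλ = -2.5473°.
Transverse Mercator on WGS84 with k₀ = 0.9996 gives E = 428320.918 m, N = 1630812.094 m.

E 428321 m, N 1630812 m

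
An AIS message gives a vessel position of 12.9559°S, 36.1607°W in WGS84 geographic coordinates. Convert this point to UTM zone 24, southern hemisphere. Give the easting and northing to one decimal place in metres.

E 808066.0 m, N 8566028.7 m

Zone 24 central meridian λ₀ = 6×24 − 183 = -39°; Δλ = +2.8393°.
Transverse Mercator on WGS84 with k₀ = 0.9996 gives E = 808066.026 m, N = 8566028.736 m.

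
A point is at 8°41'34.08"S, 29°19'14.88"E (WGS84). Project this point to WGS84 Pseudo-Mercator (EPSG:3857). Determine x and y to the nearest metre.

Web Mercator is spherical with R = a = 6378137 m.
x = R·λ = 6378137 × 0.511744499 = 3263976.526 m.
y = R·ln tan(π/4 + φ/2) = 6378137 × -0.152303403 = -971411.968 m.

x 3263977 m, y -971412 m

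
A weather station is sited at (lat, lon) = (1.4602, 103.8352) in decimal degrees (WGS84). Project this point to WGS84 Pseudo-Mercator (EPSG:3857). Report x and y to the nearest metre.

Web Mercator is spherical with R = a = 6378137 m.
x = R·λ = 6378137 × 1.812266119 = 11558881.590 m.
y = R·ln tan(π/4 + φ/2) = 6378137 × 0.025488057 = 162566.319 m.

x 11558882 m, y 162566 m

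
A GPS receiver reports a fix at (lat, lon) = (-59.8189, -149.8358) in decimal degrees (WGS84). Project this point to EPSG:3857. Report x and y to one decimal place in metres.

Web Mercator is spherical with R = a = 6378137 m.
x = R·λ = 6378137 × -2.615128047 = -16679644.959 m.
y = R·ln tan(π/4 + φ/2) = 6378137 × -1.310653545 = -8359527.871 m.

x -16679645.0 m, y -8359527.9 m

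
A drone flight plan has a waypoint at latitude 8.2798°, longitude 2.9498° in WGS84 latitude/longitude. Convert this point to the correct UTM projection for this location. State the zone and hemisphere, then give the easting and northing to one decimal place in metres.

Longitude 2.9498° lies in the 6° band [0°, 6°), giving zone 31; latitude is north of the equator, so 31N.
Zone 31 central meridian λ₀ = 6×31 − 183 = 3°; Δλ = -0.0502°.
Transverse Mercator on WGS84 with k₀ = 0.9996 gives E = 494471.837 m, N = 915230.734 m.

Zone 31N: E 494471.8 m, N 915230.7 m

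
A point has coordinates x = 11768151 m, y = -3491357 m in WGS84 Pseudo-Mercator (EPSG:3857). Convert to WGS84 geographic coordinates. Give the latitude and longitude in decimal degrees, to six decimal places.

lat -29.905099°, lon 105.715099°

R = 6378137 m. λ = x/R = 105.71509909°.
φ = 2·arctan(exp(y/R)) − 90° = 2·arctan(0.57846) − 90° = -29.90509878°.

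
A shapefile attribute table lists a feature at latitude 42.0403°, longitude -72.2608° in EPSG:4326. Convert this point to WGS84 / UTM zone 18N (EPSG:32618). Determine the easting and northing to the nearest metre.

Zone 18 central meridian λ₀ = 6×18 − 183 = -75°; Δλ = +2.7392°.
Transverse Mercator on WGS84 with k₀ = 0.9996 gives E = 726719.891 m, N = 4657881.366 m.

E 726720 m, N 4657881 m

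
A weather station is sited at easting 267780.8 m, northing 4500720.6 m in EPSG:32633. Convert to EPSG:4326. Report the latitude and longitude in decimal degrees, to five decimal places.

Zone 33N: λ₀ = 15°, k₀ = 0.9996, false easting 500000 m.
Meridian distance M = (N − FN)/k₀ = 4502521.6 m.
Inverse transverse Mercator on WGS84 gives φ = 40.62469977°, λ = 12.25449982°.

lat 40.62470°, lon 12.25450°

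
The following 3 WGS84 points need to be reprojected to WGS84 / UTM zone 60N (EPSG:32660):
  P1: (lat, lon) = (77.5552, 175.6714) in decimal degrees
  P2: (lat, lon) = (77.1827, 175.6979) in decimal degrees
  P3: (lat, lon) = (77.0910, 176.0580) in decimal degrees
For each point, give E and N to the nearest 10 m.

UTM zone 60N: λ₀ = 177°, k₀ = 0.9996.
P1 (77.5552°, 175.6714°) → (468041.078, 8609092.322) m.
P2 (77.1827°, 175.6979°) → (467756.645, 8567518.472) m.
P3 (77.0910°, 176.0580°) → (476508.772, 8557116.324) m.

P1: E 468040 m, N 8609090 m; P2: E 467760 m, N 8567520 m; P3: E 476510 m, N 8557120 m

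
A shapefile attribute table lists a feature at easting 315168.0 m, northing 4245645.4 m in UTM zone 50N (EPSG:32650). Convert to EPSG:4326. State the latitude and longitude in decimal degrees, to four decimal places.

Zone 50N: λ₀ = 117°, k₀ = 0.9996, false easting 500000 m.
Meridian distance M = (N − FN)/k₀ = 4247344.3 m.
Inverse transverse Mercator on WGS84 gives φ = 38.33990041°, λ = 114.88510040°.

lat 38.3399°, lon 114.8851°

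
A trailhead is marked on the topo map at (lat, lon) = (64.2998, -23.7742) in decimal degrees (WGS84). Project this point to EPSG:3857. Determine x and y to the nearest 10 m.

Web Mercator is spherical with R = a = 6378137 m.
x = R·λ = 6378137 × -0.414938067 = -2646531.838 m.
y = R·ln tan(π/4 + φ/2) = 6378137 × 1.477909103 = 9426306.730 m.

x -2646530 m, y 9426310 m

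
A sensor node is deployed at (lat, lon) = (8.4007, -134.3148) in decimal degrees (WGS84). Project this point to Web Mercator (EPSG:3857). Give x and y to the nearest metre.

Web Mercator is spherical with R = a = 6378137 m.
x = R·λ = 6378137 × -2.344235494 = -14951855.142 m.
y = R·ln tan(π/4 + φ/2) = 6378137 × 0.147148040 = 938530.355 m.

x -14951855 m, y 938530 m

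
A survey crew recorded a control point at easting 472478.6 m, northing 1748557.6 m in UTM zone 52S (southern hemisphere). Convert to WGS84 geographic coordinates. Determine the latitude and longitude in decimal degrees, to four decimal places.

Zone 52S: λ₀ = 129°, k₀ = 0.9996, false easting 500000 m, false northing 10000000 m.
Meridian distance M = (N − FN)/k₀ = -8254744.3 m.
Inverse transverse Mercator on WGS84 gives φ = -74.35129970°, λ = 128.08589951°.

lat -74.3513°, lon 128.0859°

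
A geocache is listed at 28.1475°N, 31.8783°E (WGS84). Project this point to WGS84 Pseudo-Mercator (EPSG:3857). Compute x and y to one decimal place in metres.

Web Mercator is spherical with R = a = 6378137 m.
x = R·λ = 6378137 × 0.556381295 = 3548676.123 m.
y = R·ln tan(π/4 + φ/2) = 6378137 × 0.512309931 = 3267582.925 m.

x 3548676.1 m, y 3267582.9 m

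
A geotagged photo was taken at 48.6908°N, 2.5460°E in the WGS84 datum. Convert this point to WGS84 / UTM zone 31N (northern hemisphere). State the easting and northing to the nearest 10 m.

E 466590 m, N 5393180 m

Zone 31 central meridian λ₀ = 6×31 − 183 = 3°; Δλ = -0.4540°.
Transverse Mercator on WGS84 with k₀ = 0.9996 gives E = 466588.275 m, N = 5393183.846 m.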